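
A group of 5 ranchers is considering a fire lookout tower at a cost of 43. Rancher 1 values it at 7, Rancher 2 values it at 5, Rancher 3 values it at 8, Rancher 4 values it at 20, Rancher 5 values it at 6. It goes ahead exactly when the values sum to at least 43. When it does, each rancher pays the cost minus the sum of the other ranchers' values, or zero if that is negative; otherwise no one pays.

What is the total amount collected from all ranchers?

Total value 46 ≥ cost 43, so it is built.
Rancher 1: others sum to 39; max(0, 43 - 39) = 4.
Rancher 2: others sum to 41; max(0, 43 - 41) = 2.
Rancher 3: others sum to 38; max(0, 43 - 38) = 5.
Rancher 4: others sum to 26; max(0, 43 - 26) = 17.
Rancher 5: others sum to 40; max(0, 43 - 40) = 3.
Total collected = 4 + 2 + 5 + 17 + 3 = 31.

31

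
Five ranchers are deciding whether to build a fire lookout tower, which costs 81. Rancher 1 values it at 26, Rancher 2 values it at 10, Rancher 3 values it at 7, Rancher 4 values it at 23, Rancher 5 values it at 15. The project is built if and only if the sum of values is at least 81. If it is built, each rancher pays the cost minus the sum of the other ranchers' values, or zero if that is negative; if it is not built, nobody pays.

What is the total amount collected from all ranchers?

Total value 81 ≥ cost 81, so it is built.
Rancher 1: others sum to 55; max(0, 81 - 55) = 26.
Rancher 2: others sum to 71; max(0, 81 - 71) = 10.
Rancher 3: others sum to 74; max(0, 81 - 74) = 7.
Rancher 4: others sum to 58; max(0, 81 - 58) = 23.
Rancher 5: others sum to 66; max(0, 81 - 66) = 15.
Total collected = 26 + 10 + 7 + 23 + 15 = 81.

81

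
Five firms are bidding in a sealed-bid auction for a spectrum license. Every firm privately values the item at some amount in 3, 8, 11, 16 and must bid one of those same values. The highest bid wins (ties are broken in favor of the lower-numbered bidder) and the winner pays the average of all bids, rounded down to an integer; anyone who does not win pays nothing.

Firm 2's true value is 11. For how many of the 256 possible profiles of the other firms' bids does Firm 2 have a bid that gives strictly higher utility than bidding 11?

Others bid (3, 3, 3, 16): truth gives 0; bid 16 gives 3 > 0. Violating.
Others bid (3, 3, 8, 16): truth gives 0; bid 16 gives 2 > 0. Violating.
Others bid (3, 3, 11, 16): truth gives 0; bid 16 gives 2 > 0. Violating.
Others bid (3, 3, 16, 3): truth gives 0; bid 16 gives 3 > 0. Violating.
Others bid (3, 3, 3, 3): truth gives 7; no alternative beats it.
Others bid (3, 3, 3, 8): truth gives 6; no alternative beats it.
(Checking all 256 profiles: 74 have a profitable deviation, 182 do not.)

74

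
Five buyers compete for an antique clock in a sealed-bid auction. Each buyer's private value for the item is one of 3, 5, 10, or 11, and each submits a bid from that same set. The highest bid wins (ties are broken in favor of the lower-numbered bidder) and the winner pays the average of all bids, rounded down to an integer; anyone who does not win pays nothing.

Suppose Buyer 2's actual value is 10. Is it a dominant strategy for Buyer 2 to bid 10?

Consider the case where Buyer 1 bids 3, Buyer 3 bids 3, Buyer 4 bids 3 and Buyer 5 bids 3.
Truthful bid 10: wins, pays 4, utility 10 - 4 = 6.
Bid 5 instead: wins, pays 3, utility 10 - 3 = 7.
Since 7 > 6, bidding 5 is strictly better here, so truthful bidding is not dominant.

No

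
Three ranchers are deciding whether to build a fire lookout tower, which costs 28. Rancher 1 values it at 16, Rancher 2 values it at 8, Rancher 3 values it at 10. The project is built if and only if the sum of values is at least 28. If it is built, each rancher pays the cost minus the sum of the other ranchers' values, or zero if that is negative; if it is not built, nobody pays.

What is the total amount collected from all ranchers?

Total value 34 ≥ cost 28, so it is built.
Rancher 1: others sum to 18; max(0, 28 - 18) = 10.
Rancher 2: others sum to 26; max(0, 28 - 26) = 2.
Rancher 3: others sum to 24; max(0, 28 - 24) = 4.
Total collected = 10 + 2 + 4 = 16.

16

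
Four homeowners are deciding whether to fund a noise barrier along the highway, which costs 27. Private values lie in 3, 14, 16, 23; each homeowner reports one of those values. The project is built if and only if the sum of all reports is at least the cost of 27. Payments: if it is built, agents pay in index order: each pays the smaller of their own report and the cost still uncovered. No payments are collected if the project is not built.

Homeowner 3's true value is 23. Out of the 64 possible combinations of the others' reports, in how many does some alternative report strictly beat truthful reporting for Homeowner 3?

Others report (3, 3, 14): truth gives 2; report 14 gives 9 > 2. Violating.
Others report (3, 3, 16): truth gives 2; report 14 gives 9 > 2. Violating.
Others report (3, 3, 23): truth gives 2; report 3 gives 20 > 2. Violating.
Others report (3, 14, 14): truth gives 13; report 3 gives 20 > 13. Violating.
Others report (3, 3, 3): truth gives 2; no alternative beats it.
Others report (3, 14, 3): truth gives 13; no alternative beats it.
(Checking all 64 profiles: 15 have a profitable deviation, 49 do not.)

15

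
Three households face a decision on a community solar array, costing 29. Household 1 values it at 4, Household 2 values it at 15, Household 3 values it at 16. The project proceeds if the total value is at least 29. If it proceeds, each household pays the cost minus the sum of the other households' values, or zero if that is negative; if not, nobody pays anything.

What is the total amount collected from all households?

19

Total value 35 ≥ cost 29, so it is built.
Household 1: others sum to 31; max(0, 29 - 31) = 0.
Household 2: others sum to 20; max(0, 29 - 20) = 9.
Household 3: others sum to 19; max(0, 29 - 19) = 10.
Total collected = 0 + 9 + 10 = 19.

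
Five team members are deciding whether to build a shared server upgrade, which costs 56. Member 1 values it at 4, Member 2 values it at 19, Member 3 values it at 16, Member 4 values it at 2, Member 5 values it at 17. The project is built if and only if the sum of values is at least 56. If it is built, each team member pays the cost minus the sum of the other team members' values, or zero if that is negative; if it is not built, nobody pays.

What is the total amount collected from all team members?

Total value 58 ≥ cost 56, so it is built.
Member 1: others sum to 54; max(0, 56 - 54) = 2.
Member 2: others sum to 39; max(0, 56 - 39) = 17.
Member 3: others sum to 42; max(0, 56 - 42) = 14.
Member 4: others sum to 56; max(0, 56 - 56) = 0.
Member 5: others sum to 41; max(0, 56 - 41) = 15.
Total collected = 2 + 17 + 14 + 0 + 15 = 48.

48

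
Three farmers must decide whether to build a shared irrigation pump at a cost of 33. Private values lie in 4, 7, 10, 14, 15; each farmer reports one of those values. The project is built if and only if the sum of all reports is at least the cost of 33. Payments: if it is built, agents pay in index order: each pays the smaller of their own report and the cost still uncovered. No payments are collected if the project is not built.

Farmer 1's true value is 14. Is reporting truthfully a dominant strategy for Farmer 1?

No

Consider the case where Farmer 2 reports 10 and Farmer 3 reports 14.
Truthful report 14: project built, pays 14, utility 14 - 14 = 0.
Report 10 instead: project built, pays 10, utility 14 - 10 = 4.
Since 4 > 0, reporting 10 is strictly better here, so truthful reporting is not dominant.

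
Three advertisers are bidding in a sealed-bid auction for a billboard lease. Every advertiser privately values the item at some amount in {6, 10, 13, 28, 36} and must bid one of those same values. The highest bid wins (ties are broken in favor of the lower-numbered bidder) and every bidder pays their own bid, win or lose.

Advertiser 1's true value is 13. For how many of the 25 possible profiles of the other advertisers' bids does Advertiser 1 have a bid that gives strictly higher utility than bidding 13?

20

Others bid (6, 6): truth gives 0; bid 6 gives 7 > 0. Violating.
Others bid (6, 10): truth gives 0; bid 10 gives 3 > 0. Violating.
Others bid (6, 28): truth gives -13; bid 6 gives -6 > -13. Violating.
Others bid (6, 36): truth gives -13; bid 6 gives -6 > -13. Violating.
Others bid (6, 13): truth gives 0; no alternative beats it.
Others bid (10, 13): truth gives 0; no alternative beats it.
(Checking all 25 profiles: 20 have a profitable deviation, 5 do not.)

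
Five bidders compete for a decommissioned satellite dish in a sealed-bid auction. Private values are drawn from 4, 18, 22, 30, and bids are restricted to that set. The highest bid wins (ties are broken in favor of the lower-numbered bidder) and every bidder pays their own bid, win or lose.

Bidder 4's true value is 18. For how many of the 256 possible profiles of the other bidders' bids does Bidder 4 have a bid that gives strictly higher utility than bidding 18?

Others bid (4, 4, 4, 22): truth gives -18; bid 4 gives -4 > -18. Violating.
Others bid (4, 4, 4, 30): truth gives -18; bid 4 gives -4 > -18. Violating.
Others bid (4, 4, 18, 4): truth gives -18; bid 4 gives -4 > -18. Violating.
Others bid (4, 4, 18, 18): truth gives -18; bid 4 gives -4 > -18. Violating.
Others bid (4, 4, 4, 4): truth gives 0; no alternative beats it.
Others bid (4, 4, 4, 18): truth gives 0; no alternative beats it.
(Checking all 256 profiles: 254 have a profitable deviation, 2 do not.)

254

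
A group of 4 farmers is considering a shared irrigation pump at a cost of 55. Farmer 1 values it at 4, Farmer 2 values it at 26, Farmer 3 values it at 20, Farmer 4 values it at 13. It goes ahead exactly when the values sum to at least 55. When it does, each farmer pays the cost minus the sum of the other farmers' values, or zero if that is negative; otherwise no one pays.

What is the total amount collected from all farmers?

35

Total value 63 ≥ cost 55, so it is built.
Farmer 1: others sum to 59; max(0, 55 - 59) = 0.
Farmer 2: others sum to 37; max(0, 55 - 37) = 18.
Farmer 3: others sum to 43; max(0, 55 - 43) = 12.
Farmer 4: others sum to 50; max(0, 55 - 50) = 5.
Total collected = 0 + 18 + 12 + 5 = 35.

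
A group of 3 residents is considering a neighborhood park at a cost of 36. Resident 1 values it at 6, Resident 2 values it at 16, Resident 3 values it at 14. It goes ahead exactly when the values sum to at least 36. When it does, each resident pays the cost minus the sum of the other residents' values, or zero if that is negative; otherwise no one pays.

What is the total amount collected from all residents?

Total value 36 ≥ cost 36, so it is built.
Resident 1: others sum to 30; max(0, 36 - 30) = 6.
Resident 2: others sum to 20; max(0, 36 - 20) = 16.
Resident 3: others sum to 22; max(0, 36 - 22) = 14.
Total collected = 6 + 16 + 14 = 36.

36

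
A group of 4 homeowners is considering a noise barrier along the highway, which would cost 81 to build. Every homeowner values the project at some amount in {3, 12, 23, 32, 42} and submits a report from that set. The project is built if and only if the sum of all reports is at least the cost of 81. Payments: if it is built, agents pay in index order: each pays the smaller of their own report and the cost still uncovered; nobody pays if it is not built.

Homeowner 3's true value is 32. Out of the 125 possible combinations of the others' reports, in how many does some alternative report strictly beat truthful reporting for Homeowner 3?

Others report (3, 23, 32): truth gives 0; report 23 gives 9 > 0. Violating.
Others report (3, 23, 42): truth gives 0; report 23 gives 9 > 0. Violating.
Others report (3, 32, 23): truth gives 0; report 23 gives 9 > 0. Violating.
Others report (3, 32, 32): truth gives 0; report 23 gives 9 > 0. Violating.
Others report (3, 3, 3): truth gives 0; no alternative beats it.
Others report (3, 3, 12): truth gives 0; no alternative beats it.
(Checking all 125 profiles: 71 have a profitable deviation, 54 do not.)

71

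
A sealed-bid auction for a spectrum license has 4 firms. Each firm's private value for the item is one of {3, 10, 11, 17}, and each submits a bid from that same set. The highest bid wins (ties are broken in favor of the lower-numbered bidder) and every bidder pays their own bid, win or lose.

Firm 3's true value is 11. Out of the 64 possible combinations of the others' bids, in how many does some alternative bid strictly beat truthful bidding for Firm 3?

Others bid (3, 3, 3): truth gives 0; bid 10 gives 1 > 0. Violating.
Others bid (3, 3, 10): truth gives 0; bid 10 gives 1 > 0. Violating.
Others bid (3, 3, 17): truth gives -11; bid 3 gives -3 > -11. Violating.
Others bid (3, 10, 17): truth gives -11; bid 3 gives -3 > -11. Violating.
Others bid (3, 3, 11): truth gives 0; no alternative beats it.
Others bid (3, 10, 3): truth gives 0; no alternative beats it.
(Checking all 64 profiles: 54 have a profitable deviation, 10 do not.)

54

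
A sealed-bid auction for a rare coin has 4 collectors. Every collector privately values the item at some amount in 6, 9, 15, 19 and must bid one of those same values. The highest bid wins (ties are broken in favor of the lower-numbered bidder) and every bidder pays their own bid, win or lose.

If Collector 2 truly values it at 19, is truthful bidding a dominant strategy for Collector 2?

No

Consider the case where Collector 1 bids 6, Collector 3 bids 6 and Collector 4 bids 6.
Truthful bid 19: wins, pays 19, utility 19 - 19 = 0.
Bid 9 instead: wins, pays 9, utility 19 - 9 = 10.
Since 10 > 0, bidding 9 is strictly better here, so truthful bidding is not dominant.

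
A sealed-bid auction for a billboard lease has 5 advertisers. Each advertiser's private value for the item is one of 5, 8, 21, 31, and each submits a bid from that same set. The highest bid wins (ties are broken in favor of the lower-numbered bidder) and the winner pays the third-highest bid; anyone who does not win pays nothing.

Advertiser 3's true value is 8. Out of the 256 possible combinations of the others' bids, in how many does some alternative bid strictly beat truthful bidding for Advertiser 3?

Others bid (5, 5, 5, 21): truth gives 0; bid 21 gives 3 > 0. Violating.
Others bid (5, 5, 5, 31): truth gives 0; bid 31 gives 3 > 0. Violating.
Others bid (5, 5, 21, 5): truth gives 0; bid 21 gives 3 > 0. Violating.
Others bid (5, 5, 31, 5): truth gives 0; bid 31 gives 3 > 0. Violating.
Others bid (5, 5, 5, 5): truth gives 3; no alternative beats it.
Others bid (5, 5, 5, 8): truth gives 3; no alternative beats it.
(Checking all 256 profiles: 8 have a profitable deviation, 248 do not.)

8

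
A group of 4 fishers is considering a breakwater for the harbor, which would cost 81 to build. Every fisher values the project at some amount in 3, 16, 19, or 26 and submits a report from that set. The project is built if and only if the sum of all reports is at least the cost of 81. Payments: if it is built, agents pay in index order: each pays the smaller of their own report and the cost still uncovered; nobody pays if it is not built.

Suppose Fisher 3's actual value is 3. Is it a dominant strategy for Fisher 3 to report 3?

Yes

Check each profile of the others' reports and compare truth against every alternative report.
Others report (16, 26, 26): truth gives 0, best alternative gives -13.
Others report (19, 26, 26): truth gives 0, best alternative gives -13.
Others report (26, 16, 26): truth gives 0, best alternative gives -13.
Others report (26, 19, 26): truth gives 0, best alternative gives -13.
Others report (26, 26, 16): truth gives 0, best alternative gives -13.
Others report (26, 26, 19): truth gives 0, best alternative gives -13.
(Remaining 58 profiles checked similarly; truth is weakly best in each.)
In every case the truthful report is at least as good as any alternative, so it is a dominant strategy.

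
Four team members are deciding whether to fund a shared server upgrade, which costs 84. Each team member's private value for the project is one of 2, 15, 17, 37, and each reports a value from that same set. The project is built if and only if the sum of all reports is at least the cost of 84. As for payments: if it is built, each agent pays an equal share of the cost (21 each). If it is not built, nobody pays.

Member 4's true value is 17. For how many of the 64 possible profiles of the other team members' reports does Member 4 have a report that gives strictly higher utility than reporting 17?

Others report (2, 37, 37): truth gives -4; report 2 gives 0 > -4. Violating.
Others report (15, 15, 37): truth gives -4; report 2 gives 0 > -4. Violating.
Others report (15, 17, 37): truth gives -4; report 2 gives 0 > -4. Violating.
Others report (15, 37, 15): truth gives -4; report 2 gives 0 > -4. Violating.
Others report (2, 2, 2): truth gives 0; no alternative beats it.
Others report (2, 2, 15): truth gives 0; no alternative beats it.
(Checking all 64 profiles: 15 have a profitable deviation, 49 do not.)

15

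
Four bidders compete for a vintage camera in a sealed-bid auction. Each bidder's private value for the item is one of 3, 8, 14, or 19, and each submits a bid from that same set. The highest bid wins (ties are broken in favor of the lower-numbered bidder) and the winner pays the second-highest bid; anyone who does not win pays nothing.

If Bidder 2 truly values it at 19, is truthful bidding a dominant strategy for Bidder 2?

Check each profile of the others' bids and compare truth against every alternative bid.
Others bid (14, 3, 3): truth gives 5, best alternative gives 0.
Others bid (14, 3, 8): truth gives 5, best alternative gives 0.
Others bid (14, 3, 14): truth gives 5, best alternative gives 0.
Others bid (14, 8, 3): truth gives 5, best alternative gives 0.
Others bid (14, 8, 8): truth gives 5, best alternative gives 0.
Others bid (14, 8, 14): truth gives 5, best alternative gives 0.
(Remaining 58 profiles checked similarly; truth is weakly best in each.)
In every case the truthful bid is at least as good as any alternative, so it is a dominant strategy.

Yes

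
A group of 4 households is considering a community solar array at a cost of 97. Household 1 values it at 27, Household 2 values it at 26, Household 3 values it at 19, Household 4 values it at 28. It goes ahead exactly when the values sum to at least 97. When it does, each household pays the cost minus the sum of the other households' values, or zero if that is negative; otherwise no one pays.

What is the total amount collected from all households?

Total value 100 ≥ cost 97, so it is built.
Household 1: others sum to 73; max(0, 97 - 73) = 24.
Household 2: others sum to 74; max(0, 97 - 74) = 23.
Household 3: others sum to 81; max(0, 97 - 81) = 16.
Household 4: others sum to 72; max(0, 97 - 72) = 25.
Total collected = 24 + 23 + 16 + 25 = 88.

88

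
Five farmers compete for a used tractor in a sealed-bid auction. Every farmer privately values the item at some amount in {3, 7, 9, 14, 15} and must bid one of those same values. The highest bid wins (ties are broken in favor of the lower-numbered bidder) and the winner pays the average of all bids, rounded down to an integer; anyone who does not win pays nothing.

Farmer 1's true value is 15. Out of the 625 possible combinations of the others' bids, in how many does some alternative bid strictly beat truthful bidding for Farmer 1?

113

Others bid (3, 3, 3, 3): truth gives 10; bid 3 gives 12 > 10. Violating.
Others bid (3, 3, 3, 7): truth gives 9; bid 7 gives 11 > 9. Violating.
Others bid (3, 3, 3, 9): truth gives 9; bid 9 gives 10 > 9. Violating.
Others bid (3, 3, 7, 3): truth gives 9; bid 7 gives 11 > 9. Violating.
Others bid (3, 3, 3, 14): truth gives 8; no alternative beats it.
Others bid (3, 3, 3, 15): truth gives 8; no alternative beats it.
(Checking all 625 profiles: 113 have a profitable deviation, 512 do not.)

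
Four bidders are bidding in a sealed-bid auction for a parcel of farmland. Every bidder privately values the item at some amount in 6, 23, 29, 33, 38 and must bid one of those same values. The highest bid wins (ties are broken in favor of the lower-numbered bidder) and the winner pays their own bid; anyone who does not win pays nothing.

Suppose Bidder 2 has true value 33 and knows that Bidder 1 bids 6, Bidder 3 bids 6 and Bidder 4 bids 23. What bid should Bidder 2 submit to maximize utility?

Bid 6: loses, pays 0, utility 0.
Bid 23: wins, pays 23, utility 33 - 23 = 10.
Bid 29: wins, pays 29, utility 33 - 29 = 4.
Bid 33: wins, pays 33, utility 33 - 33 = 0.
Bid 38: wins, pays 38, utility 33 - 38 = -5.
The best choice is 23 with utility 10.

23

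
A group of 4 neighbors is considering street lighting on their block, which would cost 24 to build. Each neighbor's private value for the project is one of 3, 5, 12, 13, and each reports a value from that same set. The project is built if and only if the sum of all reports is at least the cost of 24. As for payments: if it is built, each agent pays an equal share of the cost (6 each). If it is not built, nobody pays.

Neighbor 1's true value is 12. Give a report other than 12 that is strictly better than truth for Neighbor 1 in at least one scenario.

13

Suppose Neighbor 2 reports 3, Neighbor 3 reports 3 and Neighbor 4 reports 5.
Report 12: project not built, utility 0.
Report 13: project built, pays 6, utility 12 - 6 = 6.
So reporting 13 beats truth here (6 > 0).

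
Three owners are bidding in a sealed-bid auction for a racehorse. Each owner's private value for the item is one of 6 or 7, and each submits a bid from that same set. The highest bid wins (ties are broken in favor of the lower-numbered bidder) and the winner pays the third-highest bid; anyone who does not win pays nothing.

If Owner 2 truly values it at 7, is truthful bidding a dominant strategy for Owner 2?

Yes

Check each profile of the others' bids and compare truth against every alternative bid.
Others bid (6, 6): truth gives 1, best alternative gives 0.
Others bid (6, 7): truth gives 1, best alternative gives 0.
Others bid (7, 6): truth gives 0, best alternative gives 0.
Others bid (7, 7): truth gives 0, best alternative gives 0.
In every case the truthful bid is at least as good as any alternative, so it is a dominant strategy.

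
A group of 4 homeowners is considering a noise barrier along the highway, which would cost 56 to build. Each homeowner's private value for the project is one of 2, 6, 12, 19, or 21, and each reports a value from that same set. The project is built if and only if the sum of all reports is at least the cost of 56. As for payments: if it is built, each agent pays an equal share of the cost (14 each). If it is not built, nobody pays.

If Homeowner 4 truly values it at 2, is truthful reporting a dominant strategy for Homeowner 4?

Check each profile of the others' reports and compare truth against every alternative report.
Others report (12, 19, 19): truth gives 0, best alternative gives -12.
Others report (12, 19, 21): truth gives 0, best alternative gives -12.
Others report (12, 21, 19): truth gives 0, best alternative gives -12.
Others report (19, 12, 19): truth gives 0, best alternative gives -12.
Others report (19, 12, 21): truth gives 0, best alternative gives -12.
Others report (19, 19, 12): truth gives 0, best alternative gives -12.
(Remaining 119 profiles checked similarly; truth is weakly best in each.)
In every case the truthful report is at least as good as any alternative, so it is a dominant strategy.

Yes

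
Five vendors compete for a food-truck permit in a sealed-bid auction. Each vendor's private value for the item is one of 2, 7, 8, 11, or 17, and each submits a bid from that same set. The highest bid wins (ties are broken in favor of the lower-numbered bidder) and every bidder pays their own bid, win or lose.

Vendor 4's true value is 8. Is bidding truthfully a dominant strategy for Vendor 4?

Consider the case where Vendor 1 bids 2, Vendor 2 bids 2, Vendor 3 bids 2 and Vendor 5 bids 2.
Truthful bid 8: wins, pays 8, utility 8 - 8 = 0.
Bid 7 instead: wins, pays 7, utility 8 - 7 = 1.
Since 1 > 0, bidding 7 is strictly better here, so truthful bidding is not dominant.

No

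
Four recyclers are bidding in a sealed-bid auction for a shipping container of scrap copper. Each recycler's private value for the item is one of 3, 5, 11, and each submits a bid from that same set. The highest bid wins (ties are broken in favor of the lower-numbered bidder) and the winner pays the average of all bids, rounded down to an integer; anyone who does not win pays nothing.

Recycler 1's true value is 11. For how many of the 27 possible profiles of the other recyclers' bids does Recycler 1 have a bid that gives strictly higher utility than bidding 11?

Others bid (3, 3, 3): truth gives 6; bid 3 gives 8 > 6. Violating.
Others bid (3, 3, 5): truth gives 6; bid 5 gives 7 > 6. Violating.
Others bid (3, 5, 3): truth gives 6; bid 5 gives 7 > 6. Violating.
Others bid (3, 5, 5): truth gives 5; bid 5 gives 7 > 5. Violating.
Others bid (3, 3, 11): truth gives 4; no alternative beats it.
Others bid (3, 5, 11): truth gives 4; no alternative beats it.
(Checking all 27 profiles: 8 have a profitable deviation, 19 do not.)

8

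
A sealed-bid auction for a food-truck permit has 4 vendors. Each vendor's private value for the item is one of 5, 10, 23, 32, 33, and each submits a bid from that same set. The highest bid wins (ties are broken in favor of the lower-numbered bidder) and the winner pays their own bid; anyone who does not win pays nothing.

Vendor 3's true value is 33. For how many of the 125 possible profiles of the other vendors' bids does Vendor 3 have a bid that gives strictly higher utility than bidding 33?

Others bid (5, 5, 5): truth gives 0; bid 10 gives 23 > 0. Violating.
Others bid (5, 5, 10): truth gives 0; bid 10 gives 23 > 0. Violating.
Others bid (5, 5, 23): truth gives 0; bid 23 gives 10 > 0. Violating.
Others bid (5, 5, 32): truth gives 0; bid 32 gives 1 > 0. Violating.
Others bid (5, 5, 33): truth gives 0; no alternative beats it.
Others bid (5, 10, 33): truth gives 0; no alternative beats it.
(Checking all 125 profiles: 36 have a profitable deviation, 89 do not.)

36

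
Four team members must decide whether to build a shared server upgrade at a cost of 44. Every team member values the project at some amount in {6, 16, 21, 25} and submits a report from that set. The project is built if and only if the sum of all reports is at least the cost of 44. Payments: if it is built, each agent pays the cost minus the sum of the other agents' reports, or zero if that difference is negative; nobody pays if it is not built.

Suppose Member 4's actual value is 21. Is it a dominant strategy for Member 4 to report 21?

Check each profile of the others' reports and compare truth against every alternative report.
Others report (6, 16, 25): truth gives 21, best alternative gives 21.
Others report (6, 21, 21): truth gives 21, best alternative gives 21.
Others report (6, 21, 25): truth gives 21, best alternative gives 21.
Others report (6, 25, 16): truth gives 21, best alternative gives 21.
Others report (6, 25, 21): truth gives 21, best alternative gives 21.
Others report (6, 25, 25): truth gives 21, best alternative gives 21.
(Remaining 58 profiles checked similarly; truth is weakly best in each.)
In every case the truthful report is at least as good as any alternative, so it is a dominant strategy.

Yes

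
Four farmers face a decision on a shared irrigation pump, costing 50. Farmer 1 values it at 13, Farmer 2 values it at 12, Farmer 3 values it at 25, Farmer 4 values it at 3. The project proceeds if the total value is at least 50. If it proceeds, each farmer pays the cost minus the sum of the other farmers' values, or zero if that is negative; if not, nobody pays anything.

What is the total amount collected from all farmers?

Total value 53 ≥ cost 50, so it is built.
Farmer 1: others sum to 40; max(0, 50 - 40) = 10.
Farmer 2: others sum to 41; max(0, 50 - 41) = 9.
Farmer 3: others sum to 28; max(0, 50 - 28) = 22.
Farmer 4: others sum to 50; max(0, 50 - 50) = 0.
Total collected = 10 + 9 + 22 + 0 = 41.

41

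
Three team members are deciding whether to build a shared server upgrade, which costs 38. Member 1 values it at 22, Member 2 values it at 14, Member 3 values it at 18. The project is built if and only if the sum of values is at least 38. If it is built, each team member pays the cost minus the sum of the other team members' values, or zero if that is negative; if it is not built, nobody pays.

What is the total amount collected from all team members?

8

Total value 54 ≥ cost 38, so it is built.
Member 1: others sum to 32; max(0, 38 - 32) = 6.
Member 2: others sum to 40; max(0, 38 - 40) = 0.
Member 3: others sum to 36; max(0, 38 - 36) = 2.
Total collected = 6 + 0 + 2 = 8.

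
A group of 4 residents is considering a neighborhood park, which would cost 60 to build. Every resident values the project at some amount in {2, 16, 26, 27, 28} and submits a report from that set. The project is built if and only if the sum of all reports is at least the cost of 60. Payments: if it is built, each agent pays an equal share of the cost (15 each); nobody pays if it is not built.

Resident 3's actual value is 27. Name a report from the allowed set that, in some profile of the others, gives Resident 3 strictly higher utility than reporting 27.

Suppose Resident 1 reports 2, Resident 2 reports 2 and Resident 4 reports 28.
Report 27: project not built, utility 0.
Report 28: project built, pays 15, utility 27 - 15 = 12.
So reporting 28 beats truth here (12 > 0).

28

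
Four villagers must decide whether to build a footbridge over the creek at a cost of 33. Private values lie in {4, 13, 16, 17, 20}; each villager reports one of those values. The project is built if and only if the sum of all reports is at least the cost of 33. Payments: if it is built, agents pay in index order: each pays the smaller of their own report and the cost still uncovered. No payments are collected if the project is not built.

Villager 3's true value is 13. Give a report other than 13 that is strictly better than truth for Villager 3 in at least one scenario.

4

Suppose Villager 1 reports 4, Villager 2 reports 13 and Villager 4 reports 13.
Report 13: project built, pays 13, utility 13 - 13 = 0.
Report 4: project built, pays 4, utility 13 - 4 = 9.
So reporting 4 beats truth here (9 > 0).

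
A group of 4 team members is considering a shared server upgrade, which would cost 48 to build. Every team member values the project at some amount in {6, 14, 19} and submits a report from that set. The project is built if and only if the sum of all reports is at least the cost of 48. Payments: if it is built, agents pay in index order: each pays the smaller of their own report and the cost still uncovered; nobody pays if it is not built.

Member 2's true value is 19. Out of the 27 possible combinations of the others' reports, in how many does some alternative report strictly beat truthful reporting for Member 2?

20

Others report (6, 14, 14): truth gives 0; report 14 gives 5 > 0. Violating.
Others report (6, 14, 19): truth gives 0; report 14 gives 5 > 0. Violating.
Others report (6, 19, 14): truth gives 0; report 14 gives 5 > 0. Violating.
Others report (6, 19, 19): truth gives 0; report 6 gives 13 > 0. Violating.
Others report (6, 6, 6): truth gives 0; no alternative beats it.
Others report (6, 6, 14): truth gives 0; no alternative beats it.
(Checking all 27 profiles: 20 have a profitable deviation, 7 do not.)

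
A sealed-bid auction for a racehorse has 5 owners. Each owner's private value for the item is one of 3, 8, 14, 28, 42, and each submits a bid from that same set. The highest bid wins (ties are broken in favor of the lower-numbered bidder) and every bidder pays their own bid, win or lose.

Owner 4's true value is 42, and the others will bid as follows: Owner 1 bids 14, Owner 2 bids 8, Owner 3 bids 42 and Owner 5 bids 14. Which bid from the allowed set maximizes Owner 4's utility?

Bid 3: loses but pays 3, utility -3.
Bid 8: loses but pays 8, utility -8.
Bid 14: loses but pays 14, utility -14.
Bid 28: loses but pays 28, utility -28.
Bid 42: loses but pays 42, utility -42.
The best choice is 3 with utility -3.

3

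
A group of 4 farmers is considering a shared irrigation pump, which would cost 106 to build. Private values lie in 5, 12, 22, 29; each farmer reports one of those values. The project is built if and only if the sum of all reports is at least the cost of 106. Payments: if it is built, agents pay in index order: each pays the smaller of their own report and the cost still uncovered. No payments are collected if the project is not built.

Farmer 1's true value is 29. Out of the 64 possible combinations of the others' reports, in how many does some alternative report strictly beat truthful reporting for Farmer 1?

1

Others report (29, 29, 29): truth gives 0; report 22 gives 7 > 0. Violating.
Others report (5, 5, 5): truth gives 0; no alternative beats it.
Others report (5, 5, 12): truth gives 0; no alternative beats it.
(Checking all 64 profiles: 1 has a profitable deviation, 63 do not.)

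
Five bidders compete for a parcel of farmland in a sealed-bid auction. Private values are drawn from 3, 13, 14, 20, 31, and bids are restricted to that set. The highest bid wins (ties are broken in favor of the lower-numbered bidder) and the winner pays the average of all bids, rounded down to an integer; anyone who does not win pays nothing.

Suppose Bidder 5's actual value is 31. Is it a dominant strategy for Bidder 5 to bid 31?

Consider the case where Bidder 1 bids 3, Bidder 2 bids 3, Bidder 3 bids 3 and Bidder 4 bids 3.
Truthful bid 31: wins, pays 8, utility 31 - 8 = 23.
Bid 13 instead: wins, pays 5, utility 31 - 5 = 26.
Since 26 > 23, bidding 13 is strictly better here, so truthful bidding is not dominant.

No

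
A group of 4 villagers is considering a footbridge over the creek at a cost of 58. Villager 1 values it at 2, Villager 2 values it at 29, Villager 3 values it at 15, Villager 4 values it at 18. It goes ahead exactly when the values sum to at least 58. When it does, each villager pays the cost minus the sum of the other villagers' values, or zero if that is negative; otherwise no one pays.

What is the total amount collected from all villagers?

Total value 64 ≥ cost 58, so it is built.
Villager 1: others sum to 62; max(0, 58 - 62) = 0.
Villager 2: others sum to 35; max(0, 58 - 35) = 23.
Villager 3: others sum to 49; max(0, 58 - 49) = 9.
Villager 4: others sum to 46; max(0, 58 - 46) = 12.
Total collected = 0 + 23 + 9 + 12 = 44.

44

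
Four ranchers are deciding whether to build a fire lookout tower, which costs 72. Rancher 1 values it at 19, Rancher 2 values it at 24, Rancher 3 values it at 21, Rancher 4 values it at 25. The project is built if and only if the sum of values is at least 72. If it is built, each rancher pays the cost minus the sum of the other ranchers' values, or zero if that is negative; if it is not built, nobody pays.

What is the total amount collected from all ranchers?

21

Total value 89 ≥ cost 72, so it is built.
Rancher 1: others sum to 70; max(0, 72 - 70) = 2.
Rancher 2: others sum to 65; max(0, 72 - 65) = 7.
Rancher 3: others sum to 68; max(0, 72 - 68) = 4.
Rancher 4: others sum to 64; max(0, 72 - 64) = 8.
Total collected = 2 + 7 + 4 + 8 = 21.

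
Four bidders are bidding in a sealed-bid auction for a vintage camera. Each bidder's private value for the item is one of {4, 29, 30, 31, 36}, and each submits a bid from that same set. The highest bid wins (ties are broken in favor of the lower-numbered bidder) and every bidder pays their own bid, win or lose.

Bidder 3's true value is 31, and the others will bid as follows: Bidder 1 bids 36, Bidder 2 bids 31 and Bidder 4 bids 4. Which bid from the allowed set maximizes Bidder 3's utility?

Bid 4: loses but pays 4, utility -4.
Bid 29: loses but pays 29, utility -29.
Bid 30: loses but pays 30, utility -30.
Bid 31: loses but pays 31, utility -31.
Bid 36: loses but pays 36, utility -36.
The best choice is 4 with utility -4.

4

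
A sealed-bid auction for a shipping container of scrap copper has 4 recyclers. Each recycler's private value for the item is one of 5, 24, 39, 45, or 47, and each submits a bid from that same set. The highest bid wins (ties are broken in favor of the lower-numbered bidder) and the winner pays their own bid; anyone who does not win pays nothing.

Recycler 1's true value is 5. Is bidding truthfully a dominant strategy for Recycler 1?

Check each profile of the others' bids and compare truth against every alternative bid.
Others bid (5, 5, 5): truth gives 0, best alternative gives -19.
Others bid (5, 5, 24): truth gives 0, best alternative gives -19.
Others bid (5, 24, 5): truth gives 0, best alternative gives -19.
Others bid (5, 24, 24): truth gives 0, best alternative gives -19.
Others bid (24, 5, 5): truth gives 0, best alternative gives -19.
Others bid (24, 5, 24): truth gives 0, best alternative gives -19.
(Remaining 119 profiles checked similarly; truth is weakly best in each.)
In every case the truthful bid is at least as good as any alternative, so it is a dominant strategy.

Yes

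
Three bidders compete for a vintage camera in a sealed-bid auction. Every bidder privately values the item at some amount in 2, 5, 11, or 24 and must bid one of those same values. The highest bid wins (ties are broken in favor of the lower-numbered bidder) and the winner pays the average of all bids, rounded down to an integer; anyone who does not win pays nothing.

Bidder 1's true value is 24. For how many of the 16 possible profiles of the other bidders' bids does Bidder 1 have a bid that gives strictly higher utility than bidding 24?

Others bid (2, 2): truth gives 15; bid 2 gives 22 > 15. Violating.
Others bid (2, 5): truth gives 14; bid 5 gives 20 > 14. Violating.
Others bid (2, 11): truth gives 12; bid 11 gives 16 > 12. Violating.
Others bid (5, 2): truth gives 14; bid 5 gives 20 > 14. Violating.
Others bid (2, 24): truth gives 8; no alternative beats it.
Others bid (5, 24): truth gives 7; no alternative beats it.
(Checking all 16 profiles: 9 have a profitable deviation, 7 do not.)

9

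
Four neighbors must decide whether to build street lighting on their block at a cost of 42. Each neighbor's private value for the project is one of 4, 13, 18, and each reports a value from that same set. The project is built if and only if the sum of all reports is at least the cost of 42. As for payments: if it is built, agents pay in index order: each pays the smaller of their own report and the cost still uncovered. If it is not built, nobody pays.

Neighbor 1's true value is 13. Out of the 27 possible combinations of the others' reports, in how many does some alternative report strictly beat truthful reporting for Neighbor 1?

Others report (4, 18, 18): truth gives 0; report 4 gives 9 > 0. Violating.
Others report (13, 13, 13): truth gives 0; report 4 gives 9 > 0. Violating.
Others report (13, 13, 18): truth gives 0; report 4 gives 9 > 0. Violating.
Others report (13, 18, 13): truth gives 0; report 4 gives 9 > 0. Violating.
Others report (4, 4, 4): truth gives 0; no alternative beats it.
Others report (4, 4, 13): truth gives 0; no alternative beats it.
(Checking all 27 profiles: 11 have a profitable deviation, 16 do not.)

11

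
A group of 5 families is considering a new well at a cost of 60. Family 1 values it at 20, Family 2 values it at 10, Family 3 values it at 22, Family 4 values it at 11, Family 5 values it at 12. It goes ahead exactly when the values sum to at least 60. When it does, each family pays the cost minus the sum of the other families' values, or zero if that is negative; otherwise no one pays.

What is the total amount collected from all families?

Total value 75 ≥ cost 60, so it is built.
Family 1: others sum to 55; max(0, 60 - 55) = 5.
Family 2: others sum to 65; max(0, 60 - 65) = 0.
Family 3: others sum to 53; max(0, 60 - 53) = 7.
Family 4: others sum to 64; max(0, 60 - 64) = 0.
Family 5: others sum to 63; max(0, 60 - 63) = 0.
Total collected = 5 + 0 + 7 + 0 + 0 = 12.

12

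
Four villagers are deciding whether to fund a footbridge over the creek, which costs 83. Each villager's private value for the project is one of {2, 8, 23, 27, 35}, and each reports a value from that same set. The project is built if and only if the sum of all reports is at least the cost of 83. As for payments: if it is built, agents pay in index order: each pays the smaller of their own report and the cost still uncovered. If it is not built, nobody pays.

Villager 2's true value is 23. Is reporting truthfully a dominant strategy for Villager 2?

Consider the case where Villager 1 reports 8, Villager 3 reports 35 and Villager 4 reports 35.
Truthful report 23: project built, pays 23, utility 23 - 23 = 0.
Report 8 instead: project built, pays 8, utility 23 - 8 = 15.
Since 15 > 0, reporting 8 is strictly better here, so truthful reporting is not dominant.

No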